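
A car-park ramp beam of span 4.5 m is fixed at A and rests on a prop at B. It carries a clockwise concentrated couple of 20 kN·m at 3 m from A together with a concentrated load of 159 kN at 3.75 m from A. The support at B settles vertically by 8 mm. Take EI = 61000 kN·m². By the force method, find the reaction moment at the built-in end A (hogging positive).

M_A = 123.6 kN·m

Release the roller at B. Primary structure: cantilever fixed at A.
Primary-structure tip deflection at B by superposition:
  clockwise couple 20 at a = 3: M₀a(2L − a)/(2EI) = 180/EI
  point load 159 at a = 3.75: Pa²(3L − a)/(6EI) = 3633/EI
  δ_0 = 3813/EI
Flexibility coefficient — unit upward force at B: δ_{BB} = L³/(3EI) = 30.38/EI.
With EI = 61000 kN·m²: δ_0 = 0.062515 m and δ_{BB} = 0.000498 m/kN.
Compatibility — the beam at B must follow the support down by 0.008 m: δ_0 − R_B·δ_{BB} = 0.008, so R_B = (0.062515 − 0.008)/0.000498 = 109.5 kN.
Moment equilibrium about A: M_A = Σ(load moments about A) − R_B·L = 616.2 − 109.5×4.5 = 123.6 kN·m.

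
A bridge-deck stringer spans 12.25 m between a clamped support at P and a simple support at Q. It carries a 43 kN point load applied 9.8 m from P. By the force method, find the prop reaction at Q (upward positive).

Take the reaction at Q as the redundant and release it; the primary structure is a cantilever fixed at P.
Primary-structure tip deflection at Q by superposition:
  point load 43 at a = 9.8: Pa²(3L − a)/(6EI) = 18549/EI
Tip deflection under a unit load at Q: L³/(3EI) = 612.8/EI.
The prop prevents deflection at Q: R_Q = δ_0/δ_{QQ} = 18549/612.8 = 30.27 kN.

R_Q = 30.27 kN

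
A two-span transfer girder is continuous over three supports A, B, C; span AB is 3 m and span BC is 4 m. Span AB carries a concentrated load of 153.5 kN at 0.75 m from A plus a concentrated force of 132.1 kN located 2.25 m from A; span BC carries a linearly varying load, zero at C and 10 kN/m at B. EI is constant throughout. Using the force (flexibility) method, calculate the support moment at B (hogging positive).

Release continuity at B by inserting a hinge; the redundant is the internal moment M_B. The primary structure is two simply-supported spans AB and BC.
End slopes at the hinge B, treating each span as simply supported:
  span AB: point load 153.5 at a = 0.75: Pab(L + a)/(6LEI) = 53.96/EI
  span AB: point load 132.1 at a = 2.25: Pab(L + a)/(6LEI) = 65.02/EI
  span BC: triangular load, peak 10: w₀L³/(45EI) = 14.22/EI
  relative rotation θ_0 = (119 + 14.22)/EI = 133.2/EI
A unit hogging moment at B produces rotation L₁/(3EI) + L₂/(3EI) = 2.333/EI.
Compatibility: M_B·(L₁+L₂)/(3EI) = θ_0, giving M_B = 57.09 kN·m (hogging).

M_B = 57.09 kN·m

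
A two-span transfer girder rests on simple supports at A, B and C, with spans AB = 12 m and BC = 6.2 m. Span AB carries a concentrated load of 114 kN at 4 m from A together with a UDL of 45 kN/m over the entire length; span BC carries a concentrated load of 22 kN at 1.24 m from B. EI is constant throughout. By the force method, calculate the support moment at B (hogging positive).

M_B = 674.4 kN·m

Release continuity at B by inserting a hinge; the redundant is the internal moment M_B. The primary structure is two simply-supported spans AB and BC.
Discontinuity in slope at B on the released structure — sum the simple-span end rotations:
  span AB: point load 114 at a = 4: Pab(L + a)/(6LEI) = 810.7/EI
  span AB: UDL 45: wL³/(24EI) = 3240/EI
  span BC: point load 22 at a = 1.24: Pab(L + b)/(6LEI) = 40.59/EI
  relative rotation θ_0 = (4051 + 40.59)/EI = 4091/EI
A unit hogging moment at B produces rotation L₁/(3EI) + L₂/(3EI) = 6.067/EI.
Slope continuity at B: θ_0 = M_B·6.067/EI, so M_B = 4091/6.067 = 674.4 kN·m (hogging).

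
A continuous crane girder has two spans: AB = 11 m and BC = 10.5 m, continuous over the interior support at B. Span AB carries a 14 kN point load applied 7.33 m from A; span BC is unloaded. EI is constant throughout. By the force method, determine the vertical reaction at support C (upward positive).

R_C = -1.39 kN

Release continuity at B by inserting a hinge; the redundant is the internal moment M_B. The primary structure is two simply-supported spans AB and BC.
Discontinuity in slope at B on the released structure — sum the simple-span end rotations:
  span AB: point load 14 at a = 7.33: Pab(L + a)/(6LEI) = 104.6/EI
  relative rotation θ_0 = (104.6 + 0)/EI = 104.6/EI
A unit hogging moment at B produces rotation L₁/(3EI) + L₂/(3EI) = 7.167/EI.
Slope continuity at B: θ_0 = M_B·7.167/EI, so M_B = 104.6/7.167 = 14.59 kN·m (hogging).
Span BC, ΣM about C: R_B^{BC}·10.5 = 0 + 14.59, so R_B^{BC} = 1.39 kN and R_C = 0 − 1.39 = -1.39 kN.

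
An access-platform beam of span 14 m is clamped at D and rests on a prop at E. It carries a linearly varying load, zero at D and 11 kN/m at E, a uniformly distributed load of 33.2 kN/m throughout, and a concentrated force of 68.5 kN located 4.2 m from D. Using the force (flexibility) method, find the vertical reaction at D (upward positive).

R_D = 385.3 kN

Release the roller at E. Primary structure: cantilever fixed at D.
Free-end deflection of the primary structure under the applied loading (downward +):
  triangular load, peak 11 at the free end: 11w₀L⁴/(120EI) = 38736/EI
  UDL 33.2: wL⁴/(8EI) = 159426/EI
  point load 68.5 at a = 4.2: Pa²(3L − a)/(6EI) = 7613/EI
  δ_0 = 205775/EI
Flexibility coefficient — unit upward force at E: δ_{EE} = L³/(3EI) = 914.7/EI.
The prop prevents deflection at E: R_E = δ_0/δ_{EE} = 205775/914.7 = 225 kN.
Vertical equilibrium: R_D = ΣP − R_E = 610.3 − 225 = 385.3 kN.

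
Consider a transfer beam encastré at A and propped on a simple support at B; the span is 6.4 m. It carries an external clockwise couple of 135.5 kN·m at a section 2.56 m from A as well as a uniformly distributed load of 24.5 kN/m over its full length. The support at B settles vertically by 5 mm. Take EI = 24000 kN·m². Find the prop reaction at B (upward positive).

R_B = 77.75 kN

Choose R_B as the redundant. The primary structure is the cantilever fixed at A.
Primary-structure tip deflection at B by superposition:
  clockwise couple 135.5 at a = 2.56: M₀a(2L − a)/(2EI) = 1776/EI
  UDL 24.5: wL⁴/(8EI) = 5138/EI
  δ_0 = 6914/EI
Flexibility coefficient — unit upward force at B: δ_{BB} = L³/(3EI) = 87.38/EI.
With EI = 24000 kN·m²: δ_0 = 0.28809 m and δ_{BB} = 0.003641 m/kN.
Compatibility — the beam at B must follow the support down by 0.005 m: δ_0 − R_B·δ_{BB} = 0.005, so R_B = (0.28809 − 0.005)/0.003641 = 77.75 kN.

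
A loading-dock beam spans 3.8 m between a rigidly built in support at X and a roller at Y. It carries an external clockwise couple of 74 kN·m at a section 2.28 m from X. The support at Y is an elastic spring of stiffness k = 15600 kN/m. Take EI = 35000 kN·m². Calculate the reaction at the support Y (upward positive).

Remove the prop at Y; the released (primary) structure is a cantilever built in at X.
Primary-structure tip deflection at Y by superposition:
  clockwise couple 74 at a = 2.28: M₀a(2L − a)/(2EI) = 448.8/EI
Flexibility coefficient — unit upward force at Y: δ_{YY} = L³/(3EI) = 18.29/EI.
With EI = 35000 kN·m²: δ_0 = 0.012823 m and δ_{YY} = 0.000523 m/kN.
Compatibility — the spring shortens by R_Y/k under the reaction it provides: δ_0 − R_Y·δ_{YY} = R_Y/k. With 1/k = 0.000064 m/kN, R_Y = δ_0 / (δ_{YY} + 1/k) = 0.012823 / (0.000523 + 0.000064) = 21.86 kN.

R_Y = 21.86 kN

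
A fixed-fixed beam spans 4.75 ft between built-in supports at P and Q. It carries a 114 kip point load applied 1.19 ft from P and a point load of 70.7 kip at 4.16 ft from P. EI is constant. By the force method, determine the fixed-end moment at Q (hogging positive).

Take the two fixed-end moments M_P, M_Q as redundants; the released structure is the simple span PQ.
On the primary (simply-supported) span, the end slopes from the loading are:
  at P: point load 114 at a = 1.19: Pab(L + b)/(6LEI) = 140.8/EI
  at Q: point load 114 at a = 1.19: Pab(L + a)/(6LEI) = 100.7/EI
  at P: point load 70.7 at a = 4.16: Pab(L + b)/(6LEI) = 32.51/EI
  at Q: point load 70.7 at a = 4.16: Pab(L + a)/(6LEI) = 54.25/EI
  θ_P0 = 173.3/EI,  θ_Q0 = 154.9/EI
Flexibility coefficients: a unit moment at one end gives L/(3EI) there and L/(6EI) at the far end, so f₁₁ = f₂₂ = 1.583/EI and f₁₂ = f₂₁ = 0.7917/EI.
Compatibility — zero rotation at each built-in end:
  1.583 M_P + 0.7917 M_Q = 173.3
  0.7917 M_P + 1.583 M_Q = 154.9
Solving the pair gives M_P = 80.74 kip·ft and M_Q = 57.47 kip·ft (hogging).

M_Q = 57.47 kip·ft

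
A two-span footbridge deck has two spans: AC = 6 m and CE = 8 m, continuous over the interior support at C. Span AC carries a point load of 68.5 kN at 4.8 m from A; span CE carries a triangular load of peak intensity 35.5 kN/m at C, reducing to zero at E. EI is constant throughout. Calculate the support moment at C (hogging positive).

Take M_C as the redundant. Released structure: two simple spans AC and CE with a hinge at C.
End slopes at the hinge C, treating each span as simply supported:
  span AC: point load 68.5 at a = 4.8: Pab(L + a)/(6LEI) = 118.4/EI
  span CE: triangular load, peak 35.5: w₀L³/(45EI) = 403.9/EI
  relative rotation θ_0 = (118.4 + 403.9)/EI = 522.3/EI
A unit hogging moment at C produces rotation L₁/(3EI) + L₂/(3EI) = 4.667/EI.
Compatibility: M_C·(L₁+L₂)/(3EI) = θ_0, giving M_C = 111.9 kN·m (hogging).

M_C = 111.9 kN·m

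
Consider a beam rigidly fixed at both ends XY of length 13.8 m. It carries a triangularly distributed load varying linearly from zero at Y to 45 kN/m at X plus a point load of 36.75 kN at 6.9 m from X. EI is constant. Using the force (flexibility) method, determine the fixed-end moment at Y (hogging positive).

Take the two fixed-end moments M_X, M_Y as redundants; the released structure is the simple span XY.
On the primary (simply-supported) span, the end slopes from the loading are:
  at X: triangular load, peak 45: w₀L³/(45EI) = 2628/EI
  at Y: triangular load, peak 45: 7w₀L³/(360EI) = 2300/EI
  at X: point load 36.75 at a = 6.9: Pab(L + b)/(6LEI) = 437.4/EI
  at Y: point load 36.75 at a = 6.9: Pab(L + a)/(6LEI) = 437.4/EI
  θ_X0 = 3065/EI,  θ_Y0 = 2737/EI
Flexibility coefficients: a unit moment at one end gives L/(3EI) there and L/(6EI) at the far end, so f₁₁ = f₂₂ = 4.6/EI and f₁₂ = f₂₁ = 2.3/EI.
Compatibility — zero rotation at each built-in end:
  4.6 M_X + 2.3 M_Y = 3065
  2.3 M_X + 4.6 M_Y = 2737
Solving the pair gives M_X = 491.9 kN·m and M_Y = 349.1 kN·m (hogging).

M_Y = 349.1 kN·m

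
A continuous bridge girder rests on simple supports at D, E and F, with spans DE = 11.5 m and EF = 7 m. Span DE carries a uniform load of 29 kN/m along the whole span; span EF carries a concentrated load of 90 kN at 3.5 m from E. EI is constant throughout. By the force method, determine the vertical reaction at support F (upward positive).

R_F = -3.958 kN

Release continuity at E by inserting a hinge; the redundant is the internal moment M_E. The primary structure is two simply-supported spans DE and EF.
Discontinuity in slope at E on the released structure — sum the simple-span end rotations:
  span DE: UDL 29: wL³/(24EI) = 1838/EI
  span EF: point load 90 at a = 3.5: Pab(L + b)/(6LEI) = 275.6/EI
  relative rotation θ_0 = (1838 + 275.6)/EI = 2113/EI
A unit hogging moment at E produces rotation L₁/(3EI) + L₂/(3EI) = 6.167/EI.
Compatibility: M_E·(L₁+L₂)/(3EI) = θ_0, giving M_E = 342.7 kN·m (hogging).
Span EF, ΣM about F: R_E^{EF}·7 = 315 + 342.7, so R_E^{EF} = 93.96 kN and R_F = 90 − 93.96 = -3.958 kN.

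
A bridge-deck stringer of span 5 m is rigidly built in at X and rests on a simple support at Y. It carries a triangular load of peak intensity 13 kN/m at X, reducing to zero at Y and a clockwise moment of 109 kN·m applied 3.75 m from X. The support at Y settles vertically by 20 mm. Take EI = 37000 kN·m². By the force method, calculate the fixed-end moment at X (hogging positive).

M_X = 66.19 kN·m

Choose R_Y as the redundant. The primary structure is the cantilever fixed at X.
Deflection at Y on the released cantilever, summing each load's contribution:
  triangular load, peak 13 at the fixed end: w₀L⁴/(30EI) = 270.8/EI
  clockwise couple 109 at a = 3.75: M₀a(2L − a)/(2EI) = 1277/EI
  δ_0 = 1548/EI
Tip deflection under a unit load at Y: L³/(3EI) = 41.67/EI.
With EI = 37000 kN·m²: δ_0 = 0.041843 m and δ_{YY} = 0.001126 m/kN.
Compatibility — the beam at Y must follow the support down by 0.02 m: δ_0 − R_Y·δ_{YY} = 0.02, so R_Y = (0.041843 − 0.02)/0.001126 = 19.4 kN.
Moment equilibrium about X: M_X = Σ(load moments about X) − R_Y·L = 163.2 − 19.4×5 = 66.19 kN·m.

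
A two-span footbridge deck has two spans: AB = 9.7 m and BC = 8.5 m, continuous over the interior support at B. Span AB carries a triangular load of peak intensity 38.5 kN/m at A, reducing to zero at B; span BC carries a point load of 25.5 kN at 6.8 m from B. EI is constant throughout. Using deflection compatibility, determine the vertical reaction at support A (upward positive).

R_A = 111.9 kN

Release continuity at B by inserting a hinge; the redundant is the internal moment M_B. The primary structure is two simply-supported spans AB and BC.
Rotations at B on the released spans (each span's end-slope, ×1/EI):
  span AB: triangular load, peak 38.5: 7w₀L³/(360EI) = 683.2/EI
  span BC: point load 25.5 at a = 6.8: Pab(L + b)/(6LEI) = 58.96/EI
  relative rotation θ_0 = (683.2 + 58.96)/EI = 742.2/EI
A unit hogging moment at B produces rotation L₁/(3EI) + L₂/(3EI) = 6.067/EI.
Compatibility: M_B·(L₁+L₂)/(3EI) = θ_0, giving M_B = 122.3 kN·m (hogging).
Span AB, ΣM about A with M_B applied at B: R_B^{AB}·9.7 = 603.7 + 122.3, so R_B^{AB} = 74.85 kN and R_A = 186.7 − 74.85 = 111.9 kN.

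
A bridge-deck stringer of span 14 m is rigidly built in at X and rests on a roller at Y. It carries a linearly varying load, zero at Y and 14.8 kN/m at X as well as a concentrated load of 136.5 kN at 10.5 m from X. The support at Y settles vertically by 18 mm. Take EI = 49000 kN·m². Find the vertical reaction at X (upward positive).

Choose R_Y as the redundant. The primary structure is the cantilever fixed at X.
Primary-structure tip deflection at Y by superposition:
  triangular load, peak 14.8 at the fixed end: w₀L⁴/(30EI) = 18952/EI
  point load 136.5 at a = 10.5: Pa²(3L − a)/(6EI) = 79008/EI
  δ_0 = 97960/EI
Tip deflection under a unit load at Y: L³/(3EI) = 914.7/EI.
With EI = 49000 kN·m²: δ_0 = 1.9992 m and δ_{YY} = 0.018667 m/kN.
Compatibility — the beam at Y must follow the support down by 0.018 m: δ_0 − R_Y·δ_{YY} = 0.018, so R_Y = (1.9992 − 0.018)/0.018667 = 106.1 kN.
Vertical equilibrium: R_X = ΣP − R_Y = 240.1 − 106.1 = 134 kN.

R_X = 134 kN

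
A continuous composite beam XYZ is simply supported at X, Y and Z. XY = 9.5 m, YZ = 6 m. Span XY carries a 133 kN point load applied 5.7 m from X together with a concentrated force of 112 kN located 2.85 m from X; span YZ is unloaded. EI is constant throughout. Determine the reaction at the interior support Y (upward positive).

Release continuity at Y by inserting a hinge; the redundant is the internal moment M_Y. The primary structure is two simply-supported spans XY and YZ.
Discontinuity in slope at Y on the released structure — sum the simple-span end rotations:
  span XY: point load 133 at a = 5.7: Pab(L + a)/(6LEI) = 768.2/EI
  span XY: point load 112 at a = 2.85: Pab(L + a)/(6LEI) = 459.9/EI
  relative rotation θ_0 = (1228 + 0)/EI = 1228/EI
A unit hogging moment at Y produces rotation L₁/(3EI) + L₂/(3EI) = 5.167/EI.
Slope continuity at Y: θ_0 = M_Y·5.167/EI, so M_Y = 1228/5.167 = 237.7 kN·m (hogging).
Span XY, ΣM about X with M_Y applied at Y: R_Y^{XY}·9.5 = 1077 + 237.7, so R_Y^{XY} = 138.4 kN and R_X = 245 − 138.4 = 106.6 kN.
Span YZ, ΣM about Z: R_Y^{YZ}·6 = 0 + 237.7, so R_Y^{YZ} = 39.62 kN and R_Z = 0 − 39.62 = -39.62 kN.
R_Y = 138.4 + 39.62 = 178 kN.

R_Y = 178 kN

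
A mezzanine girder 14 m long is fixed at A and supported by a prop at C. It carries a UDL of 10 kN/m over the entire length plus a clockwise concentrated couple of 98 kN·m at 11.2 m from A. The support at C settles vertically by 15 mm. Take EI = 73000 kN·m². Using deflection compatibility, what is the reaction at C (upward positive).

R_C = 61.38 kN

Release the roller at C. Primary structure: cantilever fixed at A.
Free-end deflection of the primary structure under the applied loading (downward +):
  UDL 10: wL⁴/(8EI) = 48020/EI
  clockwise couple 98 at a = 11.2: M₀a(2L − a)/(2EI) = 9220/EI
  δ_0 = 57240/EI
Flexibility coefficient — unit upward force at C: δ_{CC} = L³/(3EI) = 914.7/EI.
With EI = 73000 kN·m²: δ_0 = 0.78411 m and δ_{CC} = 0.01253 m/kN.
Compatibility — the beam at C must follow the support down by 0.015 m: δ_0 − R_C·δ_{CC} = 0.015, so R_C = (0.78411 − 0.015)/0.01253 = 61.38 kN.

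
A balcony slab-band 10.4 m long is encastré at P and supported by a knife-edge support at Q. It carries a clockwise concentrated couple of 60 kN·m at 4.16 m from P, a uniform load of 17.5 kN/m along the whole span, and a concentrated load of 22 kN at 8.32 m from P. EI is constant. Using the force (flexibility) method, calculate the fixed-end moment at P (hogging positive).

Choose R_Q as the redundant. The primary structure is the cantilever fixed at P.
Deflection at Q on the released cantilever, summing each load's contribution:
  clockwise couple 60 at a = 4.16: M₀a(2L − a)/(2EI) = 2077/EI
  UDL 17.5: wL⁴/(8EI) = 25591/EI
  point load 22 at a = 8.32: Pa²(3L − a)/(6EI) = 5807/EI
  δ_0 = 33475/EI
Flexibility coefficient — unit upward force at Q: δ_{QQ} = L³/(3EI) = 375/EI.
Compatibility at Q: δ_0 − R_Q·δ_{QQ} = 0, so R_Q = 33475/375 = 89.28 kN.
Moment equilibrium about P: M_P = Σ(load moments about P) − R_Q·L = 1189 − 89.28×10.4 = 261 kN·m.

M_P = 261 kN·m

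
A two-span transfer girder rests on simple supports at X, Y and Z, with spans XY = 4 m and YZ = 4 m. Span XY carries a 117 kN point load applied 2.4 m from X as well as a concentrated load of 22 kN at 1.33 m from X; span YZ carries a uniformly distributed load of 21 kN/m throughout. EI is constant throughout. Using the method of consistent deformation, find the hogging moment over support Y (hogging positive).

Release continuity at Y by inserting a hinge; the redundant is the internal moment M_Y. The primary structure is two simply-supported spans XY and YZ.
Rotations at Y on the released spans (each span's end-slope, ×1/EI):
  span XY: point load 117 at a = 2.4: Pab(L + a)/(6LEI) = 119.8/EI
  span XY: point load 22 at a = 1.33: Pab(L + a)/(6LEI) = 17.35/EI
  span YZ: UDL 21: wL³/(24EI) = 56/EI
  relative rotation θ_0 = (137.2 + 56)/EI = 193.2/EI
A unit hogging moment at Y produces rotation L₁/(3EI) + L₂/(3EI) = 2.667/EI.
Compatibility: M_Y·(L₁+L₂)/(3EI) = θ_0, giving M_Y = 72.43 kN·m (hogging).

M_Y = 72.43 kN·m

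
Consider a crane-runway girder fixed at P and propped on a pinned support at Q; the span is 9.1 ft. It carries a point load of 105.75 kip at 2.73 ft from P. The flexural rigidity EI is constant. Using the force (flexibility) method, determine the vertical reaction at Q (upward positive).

Take the reaction at Q as the redundant and release it; the primary structure is a cantilever fixed at P.
Free-end deflection of the primary structure under the applied loading (downward +):
  point load 105.75 at a = 2.73: Pa²(3L − a)/(6EI) = 3227/EI
Flexibility coefficient — unit upward force at Q: δ_{QQ} = L³/(3EI) = 251.2/EI.
The prop prevents deflection at Q: R_Q = δ_0/δ_{QQ} = 3227/251.2 = 12.85 kip.

R_Q = 12.85 kip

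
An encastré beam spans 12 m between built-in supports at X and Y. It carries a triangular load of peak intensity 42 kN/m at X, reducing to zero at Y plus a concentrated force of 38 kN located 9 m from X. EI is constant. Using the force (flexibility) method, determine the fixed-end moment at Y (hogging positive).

M_Y = 265.7 kN·m

Release both end moments; the primary structure is a simply-supported span XY with redundants M_X and M_Y.
On the primary (simply-supported) span, the end slopes from the loading are:
  at X: triangular load, peak 42: w₀L³/(45EI) = 1613/EI
  at Y: triangular load, peak 42: 7w₀L³/(360EI) = 1411/EI
  at X: point load 38 at a = 9: Pab(L + b)/(6LEI) = 213.8/EI
  at Y: point load 38 at a = 9: Pab(L + a)/(6LEI) = 299.2/EI
  θ_X0 = 1827/EI,  θ_Y0 = 1710/EI
Flexibility coefficients: a unit moment at one end gives L/(3EI) there and L/(6EI) at the far end, so f₁₁ = f₂₂ = 4/EI and f₁₂ = f₂₁ = 2/EI.
Compatibility — zero rotation at each built-in end:
  4 M_X + 2 M_Y = 1827
  2 M_X + 4 M_Y = 1710
Solving the pair gives M_X = 323.8 kN·m and M_Y = 265.7 kN·m (hogging).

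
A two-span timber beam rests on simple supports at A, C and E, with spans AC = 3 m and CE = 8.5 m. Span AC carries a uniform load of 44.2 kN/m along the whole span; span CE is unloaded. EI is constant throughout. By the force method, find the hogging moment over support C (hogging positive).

Insert a hinge at C; M_C is the redundant, and each span becomes simply supported.
Rotations at C on the released spans (each span's end-slope, ×1/EI):
  span AC: UDL 44.2: wL³/(24EI) = 49.73/EI
  relative rotation θ_0 = (49.73 + 0)/EI = 49.73/EI
A unit hogging moment at C produces rotation L₁/(3EI) + L₂/(3EI) = 3.833/EI.
Slope continuity at C: θ_0 = M_C·3.833/EI, so M_C = 49.73/3.833 = 12.97 kN·m (hogging).

M_C = 12.97 kN·m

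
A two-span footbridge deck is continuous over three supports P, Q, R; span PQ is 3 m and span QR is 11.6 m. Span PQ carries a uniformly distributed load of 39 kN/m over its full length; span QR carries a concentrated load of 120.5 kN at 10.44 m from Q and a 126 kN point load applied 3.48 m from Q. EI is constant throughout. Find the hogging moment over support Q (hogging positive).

Take M_Q as the redundant. Released structure: two simple spans PQ and QR with a hinge at Q.
Discontinuity in slope at Q on the released structure — sum the simple-span end rotations:
  span PQ: UDL 39: wL³/(24EI) = 43.88/EI
  span QR: point load 120.5 at a = 10.44: Pab(L + b)/(6LEI) = 267.5/EI
  span QR: point load 126 at a = 3.48: Pab(L + b)/(6LEI) = 1009/EI
  relative rotation θ_0 = (43.88 + 1276)/EI = 1320/EI
A unit hogging moment at Q produces rotation L₁/(3EI) + L₂/(3EI) = 4.867/EI.
Slope continuity at Q: θ_0 = M_Q·4.867/EI, so M_Q = 1320/4.867 = 271.3 kN·m (hogging).

M_Q = 271.3 kN·m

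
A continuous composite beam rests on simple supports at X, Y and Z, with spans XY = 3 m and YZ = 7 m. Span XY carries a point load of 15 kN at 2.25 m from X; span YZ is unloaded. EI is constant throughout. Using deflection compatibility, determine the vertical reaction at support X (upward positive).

Insert a hinge at Y; M_Y is the redundant, and each span becomes simply supported.
Discontinuity in slope at Y on the released structure — sum the simple-span end rotations:
  span XY: point load 15 at a = 2.25: Pab(L + a)/(6LEI) = 7.383/EI
  relative rotation θ_0 = (7.383 + 0)/EI = 7.383/EI
A unit hogging moment at Y produces rotation L₁/(3EI) + L₂/(3EI) = 3.333/EI.
Compatibility: M_Y·(L₁+L₂)/(3EI) = θ_0, giving M_Y = 2.215 kN·m (hogging).
Span XY, ΣM about X with M_Y applied at Y: R_Y^{XY}·3 = 33.75 + 2.215, so R_Y^{XY} = 11.99 kN and R_X = 15 − 11.99 = 3.012 kN.

R_X = 3.012 kN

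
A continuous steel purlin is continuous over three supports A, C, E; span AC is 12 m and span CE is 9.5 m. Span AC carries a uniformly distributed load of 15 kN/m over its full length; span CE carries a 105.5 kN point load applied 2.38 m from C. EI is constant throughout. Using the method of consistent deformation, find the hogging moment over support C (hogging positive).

Release continuity at C by inserting a hinge; the redundant is the internal moment M_C. The primary structure is two simply-supported spans AC and CE.
End slopes at the hinge C, treating each span as simply supported:
  span AC: UDL 15: wL³/(24EI) = 1080/EI
  span CE: point load 105.5 at a = 2.38: Pab(L + b)/(6LEI) = 521.3/EI
  relative rotation θ_0 = (1080 + 521.3)/EI = 1601/EI
A unit hogging moment at C produces rotation L₁/(3EI) + L₂/(3EI) = 7.167/EI.
Slope continuity at C: θ_0 = M_C·7.167/EI, so M_C = 1601/7.167 = 223.4 kN·m (hogging).

M_C = 223.4 kN·m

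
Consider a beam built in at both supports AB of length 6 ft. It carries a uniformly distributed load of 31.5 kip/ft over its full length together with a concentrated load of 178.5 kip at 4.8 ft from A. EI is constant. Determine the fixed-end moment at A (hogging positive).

M_A = 128.8 kip·ft

Release both end moments; the primary structure is a simply-supported span AB with redundants M_A and M_B.
End rotations of the released simple span under the applied load (×1/EI):
  at A: UDL 31.5: wL³/(24EI) = 283.5/EI
  at B: UDL 31.5: wL³/(24EI) = 283.5/EI
  at A: point load 178.5 at a = 4.8: Pab(L + b)/(6LEI) = 205.6/EI
  at B: point load 178.5 at a = 4.8: Pab(L + a)/(6LEI) = 308.4/EI
  θ_A0 = 489.1/EI,  θ_B0 = 591.9/EI
Flexibility coefficients: a unit moment at one end gives L/(3EI) there and L/(6EI) at the far end, so f₁₁ = f₂₂ = 2/EI and f₁₂ = f₂₁ = 1/EI.
Compatibility — zero rotation at each built-in end:
  2 M_A + 1 M_B = 489.1
  1 M_A + 2 M_B = 591.9
Solving the pair gives M_A = 128.8 kip·ft and M_B = 231.6 kip·ft (hogging).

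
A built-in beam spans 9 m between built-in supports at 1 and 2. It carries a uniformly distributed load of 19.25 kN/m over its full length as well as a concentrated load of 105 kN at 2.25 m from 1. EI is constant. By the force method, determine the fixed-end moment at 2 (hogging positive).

Take the two fixed-end moments M_1, M_2 as redundants; the released structure is the simple span 12.
End rotations of the released simple span under the applied load (×1/EI):
  at 1: UDL 19.25: wL³/(24EI) = 584.7/EI
  at 2: UDL 19.25: wL³/(24EI) = 584.7/EI
  at 1: point load 105 at a = 2.25: Pab(L + b)/(6LEI) = 465.1/EI
  at 2: point load 105 at a = 2.25: Pab(L + a)/(6LEI) = 332.2/EI
  θ_10 = 1050/EI,  θ_20 = 916.9/EI
Flexibility coefficients: a unit moment at one end gives L/(3EI) there and L/(6EI) at the far end, so f₁₁ = f₂₂ = 3/EI and f₁₂ = f₂₁ = 1.5/EI.
Compatibility — zero rotation at each built-in end:
  3 M_1 + 1.5 M_2 = 1050
  1.5 M_1 + 3 M_2 = 916.9
Solving the pair gives M_1 = 262.8 kN·m and M_2 = 174.2 kN·m (hogging).

M_2 = 174.2 kN·m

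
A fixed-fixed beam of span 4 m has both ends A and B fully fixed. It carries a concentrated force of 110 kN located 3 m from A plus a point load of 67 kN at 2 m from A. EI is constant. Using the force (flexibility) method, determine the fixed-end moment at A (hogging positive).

Release both end moments; the primary structure is a simply-supported span AB with redundants M_A and M_B.
On the primary (simply-supported) span, the end slopes from the loading are:
  at A: point load 110 at a = 3: Pab(L + b)/(6LEI) = 68.75/EI
  at B: point load 110 at a = 3: Pab(L + a)/(6LEI) = 96.25/EI
  at A: point load 67 at a = 2: Pab(L + b)/(6LEI) = 67/EI
  at B: point load 67 at a = 2: Pab(L + a)/(6LEI) = 67/EI
  θ_A0 = 135.8/EI,  θ_B0 = 163.2/EI
Flexibility coefficients: a unit moment at one end gives L/(3EI) there and L/(6EI) at the far end, so f₁₁ = f₂₂ = 1.333/EI and f₁₂ = f₂₁ = 0.6667/EI.
Compatibility — zero rotation at each built-in end:
  1.333 M_A + 0.6667 M_B = 135.8
  0.6667 M_A + 1.333 M_B = 163.2
Solving the pair gives M_A = 54.12 kN·m and M_B = 95.38 kN·m (hogging).

M_A = 54.12 kN·m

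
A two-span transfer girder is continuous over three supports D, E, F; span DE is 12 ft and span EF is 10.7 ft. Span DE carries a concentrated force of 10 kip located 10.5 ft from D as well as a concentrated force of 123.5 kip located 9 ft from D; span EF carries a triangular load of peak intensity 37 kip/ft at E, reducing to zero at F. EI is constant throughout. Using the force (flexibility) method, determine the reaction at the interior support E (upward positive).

Take M_E as the redundant. Released structure: two simple spans DE and EF with a hinge at E.
Rotations at E on the released spans (each span's end-slope, ×1/EI):
  span DE: point load 10 at a = 10.5: Pab(L + a)/(6LEI) = 49.22/EI
  span DE: point load 123.5 at a = 9: Pab(L + a)/(6LEI) = 972.6/EI
  span EF: triangular load, peak 37: w₀L³/(45EI) = 1007/EI
  relative rotation θ_0 = (1022 + 1007)/EI = 2029/EI
A unit hogging moment at E produces rotation L₁/(3EI) + L₂/(3EI) = 7.567/EI.
Compatibility: M_E·(L₁+L₂)/(3EI) = θ_0, giving M_E = 268.2 kip·ft (hogging).
Span DE, ΣM about D with M_E applied at E: R_E^{DE}·12 = 1216 + 268.2, so R_E^{DE} = 123.7 kip and R_D = 133.5 − 123.7 = 9.779 kip.
Span EF, ΣM about F: R_E^{EF}·10.7 = 1412 + 268.2, so R_E^{EF} = 157 kip and R_F = 197.9 − 157 = 40.92 kip.
R_E = 123.7 + 157 = 280.7 kip.

R_E = 280.7 kip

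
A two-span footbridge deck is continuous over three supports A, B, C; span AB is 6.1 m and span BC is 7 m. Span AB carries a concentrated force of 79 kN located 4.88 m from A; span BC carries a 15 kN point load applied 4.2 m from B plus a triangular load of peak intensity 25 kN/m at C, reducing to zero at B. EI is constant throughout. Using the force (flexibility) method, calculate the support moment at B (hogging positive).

Take M_B as the redundant. Released structure: two simple spans AB and BC with a hinge at B.
Discontinuity in slope at B on the released structure — sum the simple-span end rotations:
  span AB: point load 79 at a = 4.88: Pab(L + a)/(6LEI) = 141.1/EI
  span BC: point load 15 at a = 4.2: Pab(L + b)/(6LEI) = 41.16/EI
  span BC: triangular load, peak 25: 7w₀L³/(360EI) = 166.7/EI
  relative rotation θ_0 = (141.1 + 207.9)/EI = 349/EI
A unit hogging moment at B produces rotation L₁/(3EI) + L₂/(3EI) = 4.367/EI.
Compatibility: M_B·(L₁+L₂)/(3EI) = θ_0, giving M_B = 79.92 kN·m (hogging).

M_B = 79.92 kN·m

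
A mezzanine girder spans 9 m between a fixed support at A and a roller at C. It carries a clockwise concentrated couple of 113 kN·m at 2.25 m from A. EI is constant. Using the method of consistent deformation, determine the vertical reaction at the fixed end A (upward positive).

R_A = -8.24 kN

Take the reaction at C as the redundant and release it; the primary structure is a cantilever fixed at A.
Free-end deflection of the primary structure under the applied loading (downward +):
  clockwise couple 113 at a = 2.25: M₀a(2L − a)/(2EI) = 2002/EI
Flexibility coefficient — unit upward force at C: δ_{CC} = L³/(3EI) = 243/EI.
Compatibility at C: δ_0 − R_C·δ_{CC} = 0, so R_C = 2002/243 = 8.24 kN.
Vertical equilibrium: R_A = ΣP − R_C = 0 − 8.24 = -8.24 kN.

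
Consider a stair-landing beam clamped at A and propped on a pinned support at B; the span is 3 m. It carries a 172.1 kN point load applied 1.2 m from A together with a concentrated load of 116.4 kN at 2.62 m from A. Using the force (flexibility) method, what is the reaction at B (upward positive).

Release the roller at B. Primary structure: cantilever fixed at A.
Deflection at B on the released cantilever, summing each load's contribution:
  point load 172.1 at a = 1.2: Pa²(3L − a)/(6EI) = 322.2/EI
  point load 116.4 at a = 2.62: Pa²(3L − a)/(6EI) = 849.6/EI
  δ_0 = 1172/EI
Tip deflection under a unit load at B: L³/(3EI) = 9/EI.
Compatibility at B: δ_0 − R_B·δ_{BB} = 0, so R_B = 1172/9 = 130.2 kN.

R_B = 130.2 kN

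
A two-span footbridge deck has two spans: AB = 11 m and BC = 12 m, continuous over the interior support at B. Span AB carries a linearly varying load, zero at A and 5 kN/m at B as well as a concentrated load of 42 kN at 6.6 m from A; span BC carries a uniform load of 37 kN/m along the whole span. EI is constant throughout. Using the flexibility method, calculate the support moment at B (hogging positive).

Take M_B as the redundant. Released structure: two simple spans AB and BC with a hinge at B.
Rotations at B on the released spans (each span's end-slope, ×1/EI):
  span AB: triangular load, peak 5: w₀L³/(45EI) = 147.9/EI
  span AB: point load 42 at a = 6.6: Pab(L + a)/(6LEI) = 325.2/EI
  span BC: UDL 37: wL³/(24EI) = 2664/EI
  relative rotation θ_0 = (473.1 + 2664)/EI = 3137/EI
A unit hogging moment at B produces rotation L₁/(3EI) + L₂/(3EI) = 7.667/EI.
Slope continuity at B: θ_0 = M_B·7.667/EI, so M_B = 3137/7.667 = 409.2 kN·m (hogging).

M_B = 409.2 kN·m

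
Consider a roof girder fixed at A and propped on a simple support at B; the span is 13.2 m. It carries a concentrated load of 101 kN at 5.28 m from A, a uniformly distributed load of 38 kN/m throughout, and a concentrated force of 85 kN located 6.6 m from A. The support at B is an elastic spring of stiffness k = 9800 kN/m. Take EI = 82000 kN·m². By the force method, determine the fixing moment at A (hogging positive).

Choose R_B as the redundant. The primary structure is the cantilever fixed at A.
Free-end deflection of the primary structure under the applied loading (downward +):
  point load 101 at a = 5.28: Pa²(3L − a)/(6EI) = 16106/EI
  UDL 38: wL⁴/(8EI) = 144208/EI
  point load 85 at a = 6.6: Pa²(3L − a)/(6EI) = 20364/EI
  δ_0 = 180678/EI
Flexibility coefficient — unit upward force at B: δ_{BB} = L³/(3EI) = 766.7/EI.
With EI = 82000 kN·m²: δ_0 = 2.2034 m and δ_{BB} = 0.009349 m/kN.
Compatibility — the spring shortens by R_B/k under the reaction it provides: δ_0 − R_B·δ_{BB} = R_B/k. With 1/k = 0.000102 m/kN, R_B = δ_0 / (δ_{BB} + 1/k) = 2.2034 / (0.009349 + 0.000102) = 233.1 kN.
Moment equilibrium about A: M_A = Σ(load moments about A) − R_B·L = 4405 − 233.1×13.2 = 1328 kN·m.

M_A = 1328 kN·m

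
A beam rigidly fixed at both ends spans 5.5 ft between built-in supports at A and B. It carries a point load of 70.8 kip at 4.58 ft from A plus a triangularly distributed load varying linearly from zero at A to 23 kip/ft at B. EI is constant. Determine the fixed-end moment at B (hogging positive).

M_B = 79.96 kip·ft

Release both end moments; the primary structure is a simply-supported span AB with redundants M_A and M_B.
Simple-span end rotations at A and B under the given loads:
  at A: point load 70.8 at a = 4.58: Pab(L + b)/(6LEI) = 58.04/EI
  at B: point load 70.8 at a = 4.58: Pab(L + a)/(6LEI) = 91.12/EI
  at A: triangular load, peak 23: 7w₀L³/(360EI) = 74.41/EI
  at B: triangular load, peak 23: w₀L³/(45EI) = 85.04/EI
  θ_A0 = 132.4/EI,  θ_B0 = 176.2/EI
Flexibility coefficients: a unit moment at one end gives L/(3EI) there and L/(6EI) at the far end, so f₁₁ = f₂₂ = 1.833/EI and f₁₂ = f₂₁ = 0.9167/EI.
Compatibility — zero rotation at each built-in end:
  1.833 M_A + 0.9167 M_B = 132.4
  0.9167 M_A + 1.833 M_B = 176.2
Solving the pair gives M_A = 32.26 kip·ft and M_B = 79.96 kip·ft (hogging).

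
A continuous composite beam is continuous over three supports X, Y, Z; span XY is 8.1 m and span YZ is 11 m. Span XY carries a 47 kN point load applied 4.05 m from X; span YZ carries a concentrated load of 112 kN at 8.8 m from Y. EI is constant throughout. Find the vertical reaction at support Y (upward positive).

Insert a hinge at Y; M_Y is the redundant, and each span becomes simply supported.
End slopes at the hinge Y, treating each span as simply supported:
  span XY: point load 47 at a = 4.05: Pab(L + a)/(6LEI) = 192.7/EI
  span YZ: point load 112 at a = 8.8: Pab(L + b)/(6LEI) = 433.7/EI
  relative rotation θ_0 = (192.7 + 433.7)/EI = 626.4/EI
A unit hogging moment at Y produces rotation L₁/(3EI) + L₂/(3EI) = 6.367/EI.
Slope continuity at Y: θ_0 = M_Y·6.367/EI, so M_Y = 626.4/6.367 = 98.39 kN·m (hogging).
Span XY, ΣM about X with M_Y applied at Y: R_Y^{XY}·8.1 = 190.3 + 98.39, so R_Y^{XY} = 35.65 kN and R_X = 47 − 35.65 = 11.35 kN.
Span YZ, ΣM about Z: R_Y^{YZ}·11 = 246.4 + 98.39, so R_Y^{YZ} = 31.34 kN and R_Z = 112 − 31.34 = 80.66 kN.
R_Y = 35.65 + 31.34 = 66.99 kN.

R_Y = 66.99 kN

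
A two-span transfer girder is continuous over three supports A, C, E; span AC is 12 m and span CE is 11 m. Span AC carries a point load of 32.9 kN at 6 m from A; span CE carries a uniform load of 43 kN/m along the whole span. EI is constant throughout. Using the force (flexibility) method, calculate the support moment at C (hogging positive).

Release continuity at C by inserting a hinge; the redundant is the internal moment M_C. The primary structure is two simply-supported spans AC and CE.
Rotations at C on the released spans (each span's end-slope, ×1/EI):
  span AC: point load 32.9 at a = 6: Pab(L + a)/(6LEI) = 296.1/EI
  span CE: UDL 43: wL³/(24EI) = 2385/EI
  relative rotation θ_0 = (296.1 + 2385)/EI = 2681/EI
A unit hogging moment at C produces rotation L₁/(3EI) + L₂/(3EI) = 7.667/EI.
Compatibility: M_C·(L₁+L₂)/(3EI) = θ_0, giving M_C = 349.7 kN·m (hogging).

M_C = 349.7 kN·m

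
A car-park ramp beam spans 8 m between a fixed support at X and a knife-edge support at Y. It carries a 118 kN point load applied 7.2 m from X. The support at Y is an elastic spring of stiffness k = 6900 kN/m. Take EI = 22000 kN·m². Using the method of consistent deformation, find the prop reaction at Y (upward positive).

R_Y = 98.52 kN

Take the reaction at Y as the redundant and release it; the primary structure is a cantilever fixed at X.
Free-end deflection of the primary structure under the applied loading (downward +):
  point load 118 at a = 7.2: Pa²(3L − a)/(6EI) = 17128/EI
Tip deflection under a unit load at Y: L³/(3EI) = 170.7/EI.
With EI = 22000 kN·m²: δ_0 = 0.77854 m and δ_{YY} = 0.007758 m/kN.
Compatibility — the spring shortens by R_Y/k under the reaction it provides: δ_0 − R_Y·δ_{YY} = R_Y/k. With 1/k = 0.000145 m/kN, R_Y = δ_0 / (δ_{YY} + 1/k) = 0.77854 / (0.007758 + 0.000145) = 98.52 kN.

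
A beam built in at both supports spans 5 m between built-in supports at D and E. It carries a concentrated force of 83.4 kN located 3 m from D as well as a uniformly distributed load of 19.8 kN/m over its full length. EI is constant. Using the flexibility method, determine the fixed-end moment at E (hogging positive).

Take the two fixed-end moments M_D, M_E as redundants; the released structure is the simple span DE.
End rotations of the released simple span under the applied load (×1/EI):
  at D: point load 83.4 at a = 3: Pab(L + b)/(6LEI) = 116.8/EI
  at E: point load 83.4 at a = 3: Pab(L + a)/(6LEI) = 133.4/EI
  at D: UDL 19.8: wL³/(24EI) = 103.1/EI
  at E: UDL 19.8: wL³/(24EI) = 103.1/EI
  θ_D0 = 219.9/EI,  θ_E0 = 236.6/EI
Flexibility coefficients: a unit moment at one end gives L/(3EI) there and L/(6EI) at the far end, so f₁₁ = f₂₂ = 1.667/EI and f₁₂ = f₂₁ = 0.8333/EI.
Compatibility — zero rotation at each built-in end:
  1.667 M_D + 0.8333 M_E = 219.9
  0.8333 M_D + 1.667 M_E = 236.6
Solving the pair gives M_D = 81.28 kN·m and M_E = 101.3 kN·m (hogging).

M_E = 101.3 kN·m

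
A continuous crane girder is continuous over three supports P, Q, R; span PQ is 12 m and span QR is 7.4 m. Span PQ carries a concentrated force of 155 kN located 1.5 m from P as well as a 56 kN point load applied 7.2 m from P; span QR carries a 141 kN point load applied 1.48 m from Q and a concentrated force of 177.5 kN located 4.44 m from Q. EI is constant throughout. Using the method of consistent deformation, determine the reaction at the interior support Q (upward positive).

R_Q = 300.6 kN

Insert a hinge at Q; M_Q is the redundant, and each span becomes simply supported.
Rotations at Q on the released spans (each span's end-slope, ×1/EI):
  span PQ: point load 155 at a = 1.5: Pab(L + a)/(6LEI) = 457.7/EI
  span PQ: point load 56 at a = 7.2: Pab(L + a)/(6LEI) = 516.1/EI
  span QR: point load 141 at a = 1.48: Pab(L + b)/(6LEI) = 370.6/EI
  span QR: point load 177.5 at a = 4.44: Pab(L + b)/(6LEI) = 544.3/EI
  relative rotation θ_0 = (973.8 + 914.9)/EI = 1889/EI
A unit hogging moment at Q produces rotation L₁/(3EI) + L₂/(3EI) = 6.467/EI.
Slope continuity at Q: θ_0 = M_Q·6.467/EI, so M_Q = 1889/6.467 = 292.1 kN·m (hogging).
Span PQ, ΣM about P with M_Q applied at Q: R_Q^{PQ}·12 = 635.7 + 292.1, so R_Q^{PQ} = 77.31 kN and R_P = 211 − 77.31 = 133.7 kN.
Span QR, ΣM about R: R_Q^{QR}·7.4 = 1360 + 292.1, so R_Q^{QR} = 223.3 kN and R_R = 318.5 − 223.3 = 95.23 kN.
R_Q = 77.31 + 223.3 = 300.6 kN.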